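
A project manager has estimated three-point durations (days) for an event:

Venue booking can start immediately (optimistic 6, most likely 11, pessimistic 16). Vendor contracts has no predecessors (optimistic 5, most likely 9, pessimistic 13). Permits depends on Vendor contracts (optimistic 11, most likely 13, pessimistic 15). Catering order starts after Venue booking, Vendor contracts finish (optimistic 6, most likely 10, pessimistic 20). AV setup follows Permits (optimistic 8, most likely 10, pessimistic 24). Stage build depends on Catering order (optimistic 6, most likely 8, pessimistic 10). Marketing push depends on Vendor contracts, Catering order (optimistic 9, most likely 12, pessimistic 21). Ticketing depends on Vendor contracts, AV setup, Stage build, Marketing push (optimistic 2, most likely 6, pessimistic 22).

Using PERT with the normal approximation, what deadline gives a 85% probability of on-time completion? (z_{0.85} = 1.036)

48.0 days

te_Venue booking = (6 + 4·11 + 16)/6 = 66/6 = 11; σ²_Venue booking = ((16−6)/6)² = 2.778
te_Vendor contracts = (5 + 4·9 + 13)/6 = 54/6 = 9; σ²_Vendor contracts = ((13−5)/6)² = 1.778
te_Permits = (11 + 4·13 + 15)/6 = 78/6 = 13; σ²_Permits = ((15−11)/6)² = 0.444
te_Catering order = (6 + 4·10 + 20)/6 = 66/6 = 11; σ²_Catering order = ((20−6)/6)² = 5.444
te_AV setup = (8 + 4·10 + 24)/6 = 72/6 = 12; σ²_AV setup = ((24−8)/6)² = 7.111
te_Stage build = (6 + 4·8 + 10)/6 = 48/6 = 8; σ²_Stage build = ((10−6)/6)² = 0.444
te_Marketing push = (9 + 4·12 + 21)/6 = 78/6 = 13; σ²_Marketing push = ((21−9)/6)² = 4.000
te_Ticketing = (2 + 4·6 + 22)/6 = 48/6 = 8; σ²_Ticketing = ((22−2)/6)² = 11.111

Forward pass:
ES_Venue booking = 0; EF_Venue booking = 11
ES_Vendor contracts = 0; EF_Vendor contracts = 9
ES_Permits = 9; EF_Permits = 9+13 = 22
ES_Catering order = max(EF_Venue booking=11, EF_Vendor contracts=9) = 11; EF_Catering order = 11+11 = 22
ES_AV setup = 22; EF_AV setup = 22+12 = 34
ES_Stage build = 22; EF_Stage build = 22+8 = 30
ES_Marketing push = max(EF_Vendor contracts=9, EF_Catering order=22) = 22; EF_Marketing push = 22+13 = 35
ES_Ticketing = max(EF_Vendor contracts=9, EF_AV setup=34, EF_Stage build=30, EF_Marketing push=35) = 35; EF_Ticketing = 35+8 = 43
Expected project duration μ = 43 days. Critical path: Venue booking → Catering order → Marketing push → Ticketing.

Variance along critical path = 2.778 + 5.444 + 4.000 + 11.111 = 23.333; σ = 4.830 days.
D = μ + z·σ = 43 + 1.036·4.830 = 48.0 days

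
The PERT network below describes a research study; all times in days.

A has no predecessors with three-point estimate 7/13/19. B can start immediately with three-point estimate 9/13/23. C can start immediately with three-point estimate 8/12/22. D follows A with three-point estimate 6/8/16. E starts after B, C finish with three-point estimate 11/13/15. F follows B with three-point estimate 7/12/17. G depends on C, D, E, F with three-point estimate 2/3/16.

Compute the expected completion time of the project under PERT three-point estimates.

te_A = (7 + 4·13 + 19)/6 = 78/6 = 13
te_B = (9 + 4·13 + 23)/6 = 84/6 = 14
te_C = (8 + 4·12 + 22)/6 = 78/6 = 13
te_D = (6 + 4·8 + 16)/6 = 54/6 = 9
te_E = (11 + 4·13 + 15)/6 = 78/6 = 13
te_F = (7 + 4·12 + 17)/6 = 72/6 = 12
te_G = (2 + 4·3 + 16)/6 = 30/6 = 5

Forward pass:
ES_A = 0; EF_A = 13
ES_B = 0; EF_B = 14
ES_C = 0; EF_C = 13
ES_D = 13; EF_D = 13+9 = 22
ES_E = max(EF_B=14, EF_C=13) = 14; EF_E = 14+13 = 27
ES_F = 14; EF_F = 14+12 = 26
ES_G = max(EF_C=13, EF_D=22, EF_E=27, EF_F=26) = 27; EF_G = 27+5 = 32
Expected project duration μ = 32 days. Critical path: B → E → G.

32 days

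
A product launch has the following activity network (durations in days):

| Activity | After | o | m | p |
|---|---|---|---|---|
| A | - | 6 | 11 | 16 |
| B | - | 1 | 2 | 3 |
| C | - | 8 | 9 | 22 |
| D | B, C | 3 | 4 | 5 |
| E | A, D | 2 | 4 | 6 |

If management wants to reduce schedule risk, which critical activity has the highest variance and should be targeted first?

C

te_A = (6 + 4·11 + 16)/6 = 66/6 = 11; σ²_A = ((16−6)/6)² = 2.778
te_B = (1 + 4·2 + 3)/6 = 12/6 = 2; σ²_B = ((3−1)/6)² = 0.111
te_C = (8 + 4·9 + 22)/6 = 66/6 = 11; σ²_C = ((22−8)/6)² = 5.444
te_D = (3 + 4·4 + 5)/6 = 24/6 = 4; σ²_D = ((5−3)/6)² = 0.111
te_E = (2 + 4·4 + 6)/6 = 24/6 = 4; σ²_E = ((6−2)/6)² = 0.444

Forward pass:
ES_A = 0; EF_A = 11
ES_B = 0; EF_B = 2
ES_C = 0; EF_C = 11
ES_D = max(EF_B=2, EF_C=11) = 11; EF_D = 11+4 = 15
ES_E = max(EF_A=11, EF_D=15) = 15; EF_E = 15+4 = 19
Expected project duration μ = 19 days. Critical path: C → D → E.

Variances on critical path: σ²_C=5.444, σ²_D=0.111, σ²_E=0.444.
Largest is σ²_C = 5.444.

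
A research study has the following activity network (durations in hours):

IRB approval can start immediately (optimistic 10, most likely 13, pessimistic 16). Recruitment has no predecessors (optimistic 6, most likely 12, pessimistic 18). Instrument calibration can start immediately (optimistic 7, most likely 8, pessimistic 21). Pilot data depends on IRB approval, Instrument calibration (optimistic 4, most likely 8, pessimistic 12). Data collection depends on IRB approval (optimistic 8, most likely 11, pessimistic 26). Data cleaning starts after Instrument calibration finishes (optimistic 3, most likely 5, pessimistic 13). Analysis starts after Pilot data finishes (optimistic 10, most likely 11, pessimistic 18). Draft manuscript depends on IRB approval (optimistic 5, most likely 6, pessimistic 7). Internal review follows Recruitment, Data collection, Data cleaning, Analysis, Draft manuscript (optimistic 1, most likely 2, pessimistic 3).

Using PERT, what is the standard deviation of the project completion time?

2.16 hours

te_IRB approval = (10 + 4·13 + 16)/6 = 78/6 = 13; σ²_IRB approval = ((16−10)/6)² = 1.000
te_Recruitment = (6 + 4·12 + 18)/6 = 72/6 = 12; σ²_Recruitment = ((18−6)/6)² = 4.000
te_Instrument calibration = (7 + 4·8 + 21)/6 = 60/6 = 10; σ²_Instrument calibration = ((21−7)/6)² = 5.444
te_Pilot data = (4 + 4·8 + 12)/6 = 48/6 = 8; σ²_Pilot data = ((12−4)/6)² = 1.778
te_Data collection = (8 + 4·11 + 26)/6 = 78/6 = 13; σ²_Data collection = ((26−8)/6)² = 9.000
te_Data cleaning = (3 + 4·5 + 13)/6 = 36/6 = 6; σ²_Data cleaning = ((13−3)/6)² = 2.778
te_Analysis = (10 + 4·11 + 18)/6 = 72/6 = 12; σ²_Analysis = ((18−10)/6)² = 1.778
te_Draft manuscript = (5 + 4·6 + 7)/6 = 36/6 = 6; σ²_Draft manuscript = ((7−5)/6)² = 0.111
te_Internal review = (1 + 4·2 + 3)/6 = 12/6 = 2; σ²_Internal review = ((3−1)/6)² = 0.111

Forward pass:
ES_IRB approval = 0; EF_IRB approval = 13
ES_Recruitment = 0; EF_Recruitment = 12
ES_Instrument calibration = 0; EF_Instrument calibration = 10
ES_Pilot data = max(EF_IRB approval=13, EF_Instrument calibration=10) = 13; EF_Pilot data = 13+8 = 21
ES_Data collection = 13; EF_Data collection = 13+13 = 26
ES_Data cleaning = 10; EF_Data cleaning = 10+6 = 16
ES_Analysis = 21; EF_Analysis = 21+12 = 33
ES_Draft manuscript = 13; EF_Draft manuscript = 13+6 = 19
ES_Internal review = max(EF_Recruitment=12, EF_Data collection=26, EF_Data cleaning=16, EF_Analysis=33, EF_Draft manuscript=19) = 33; EF_Internal review = 33+2 = 35
Expected project duration μ = 35 hours. Critical path: IRB approval → Pilot data → Analysis → Internal review.

Variance along critical path = 1.000 + 1.778 + 1.778 + 0.111 = 4.667
σ = √4.667 = 2.160 hours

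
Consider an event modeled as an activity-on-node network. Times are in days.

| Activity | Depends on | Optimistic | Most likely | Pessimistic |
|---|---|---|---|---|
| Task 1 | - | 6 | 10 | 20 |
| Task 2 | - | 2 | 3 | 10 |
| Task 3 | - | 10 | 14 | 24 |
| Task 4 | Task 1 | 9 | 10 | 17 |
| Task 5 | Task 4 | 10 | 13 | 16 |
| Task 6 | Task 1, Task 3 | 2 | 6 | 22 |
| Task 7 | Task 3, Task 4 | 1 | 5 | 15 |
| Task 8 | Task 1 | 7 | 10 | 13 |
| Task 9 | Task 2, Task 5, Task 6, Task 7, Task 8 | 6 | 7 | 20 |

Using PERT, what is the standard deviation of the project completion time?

3.70 days

te_Task 1 = (6 + 4·10 + 20)/6 = 66/6 = 11; σ²_Task 1 = ((20−6)/6)² = 5.444
te_Task 2 = (2 + 4·3 + 10)/6 = 24/6 = 4; σ²_Task 2 = ((10−2)/6)² = 1.778
te_Task 3 = (10 + 4·14 + 24)/6 = 90/6 = 15; σ²_Task 3 = ((24−10)/6)² = 5.444
te_Task 4 = (9 + 4·10 + 17)/6 = 66/6 = 11; σ²_Task 4 = ((17−9)/6)² = 1.778
te_Task 5 = (10 + 4·13 + 16)/6 = 78/6 = 13; σ²_Task 5 = ((16−10)/6)² = 1.000
te_Task 6 = (2 + 4·6 + 22)/6 = 48/6 = 8; σ²_Task 6 = ((22−2)/6)² = 11.111
te_Task 7 = (1 + 4·5 + 15)/6 = 36/6 = 6; σ²_Task 7 = ((15−1)/6)² = 5.444
te_Task 8 = (7 + 4·10 + 13)/6 = 60/6 = 10; σ²_Task 8 = ((13−7)/6)² = 1.000
te_Task 9 = (6 + 4·7 + 20)/6 = 54/6 = 9; σ²_Task 9 = ((20−6)/6)² = 5.444

Forward pass:
ES_Task 1 = 0; EF_Task 1 = 11
ES_Task 2 = 0; EF_Task 2 = 4
ES_Task 3 = 0; EF_Task 3 = 15
ES_Task 4 = 11; EF_Task 4 = 11+11 = 22
ES_Task 5 = 22; EF_Task 5 = 22+13 = 35
ES_Task 6 = max(EF_Task 1=11, EF_Task 3=15) = 15; EF_Task 6 = 15+8 = 23
ES_Task 7 = max(EF_Task 3=15, EF_Task 4=22) = 22; EF_Task 7 = 22+6 = 28
ES_Task 8 = 11; EF_Task 8 = 11+10 = 21
ES_Task 9 = max(EF_Task 2=4, EF_Task 5=35, EF_Task 6=23, EF_Task 7=28, EF_Task 8=21) = 35; EF_Task 9 = 35+9 = 44
Expected project duration μ = 44 days. Critical path: Task 1 → Task 4 → Task 5 → Task 9.

Variance along critical path = 5.444 + 1.778 + 1.000 + 5.444 = 13.667
σ = √13.667 = 3.697 days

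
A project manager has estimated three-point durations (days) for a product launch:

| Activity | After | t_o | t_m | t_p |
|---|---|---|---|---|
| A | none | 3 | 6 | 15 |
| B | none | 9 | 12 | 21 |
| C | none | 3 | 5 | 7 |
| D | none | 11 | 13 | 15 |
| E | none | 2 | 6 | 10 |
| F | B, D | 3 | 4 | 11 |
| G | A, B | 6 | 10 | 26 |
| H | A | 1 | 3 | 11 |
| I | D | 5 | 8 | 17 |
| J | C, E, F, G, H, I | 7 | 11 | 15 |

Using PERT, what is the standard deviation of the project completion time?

4.11 days

te_A = (3 + 4·6 + 15)/6 = 42/6 = 7; σ²_A = ((15−3)/6)² = 4.000
te_B = (9 + 4·12 + 21)/6 = 78/6 = 13; σ²_B = ((21−9)/6)² = 4.000
te_C = (3 + 4·5 + 7)/6 = 30/6 = 5; σ²_C = ((7−3)/6)² = 0.444
te_D = (11 + 4·13 + 15)/6 = 78/6 = 13; σ²_D = ((15−11)/6)² = 0.444
te_E = (2 + 4·6 + 10)/6 = 36/6 = 6; σ²_E = ((10−2)/6)² = 1.778
te_F = (3 + 4·4 + 11)/6 = 30/6 = 5; σ²_F = ((11−3)/6)² = 1.778
te_G = (6 + 4·10 + 26)/6 = 72/6 = 12; σ²_G = ((26−6)/6)² = 11.111
te_H = (1 + 4·3 + 11)/6 = 24/6 = 4; σ²_H = ((11−1)/6)² = 2.778
te_I = (5 + 4·8 + 17)/6 = 54/6 = 9; σ²_I = ((17−5)/6)² = 4.000
te_J = (7 + 4·11 + 15)/6 = 66/6 = 11; σ²_J = ((15−7)/6)² = 1.778

Forward pass:
ES_A = 0; EF_A = 7
ES_B = 0; EF_B = 13
ES_C = 0; EF_C = 5
ES_D = 0; EF_D = 13
ES_E = 0; EF_E = 6
ES_F = max(EF_B=13, EF_D=13) = 13; EF_F = 13+5 = 18
ES_G = max(EF_A=7, EF_B=13) = 13; EF_G = 13+12 = 25
ES_H = 7; EF_H = 7+4 = 11
ES_I = 13; EF_I = 13+9 = 22
ES_J = max(EF_C=5, EF_E=6, EF_F=18, EF_G=25, EF_H=11, EF_I=22) = 25; EF_J = 25+11 = 36
Expected project duration μ = 36 days. Critical path: B → G → J.

Variance along critical path = 4.000 + 11.111 + 1.778 = 16.889
σ = √16.889 = 4.110 days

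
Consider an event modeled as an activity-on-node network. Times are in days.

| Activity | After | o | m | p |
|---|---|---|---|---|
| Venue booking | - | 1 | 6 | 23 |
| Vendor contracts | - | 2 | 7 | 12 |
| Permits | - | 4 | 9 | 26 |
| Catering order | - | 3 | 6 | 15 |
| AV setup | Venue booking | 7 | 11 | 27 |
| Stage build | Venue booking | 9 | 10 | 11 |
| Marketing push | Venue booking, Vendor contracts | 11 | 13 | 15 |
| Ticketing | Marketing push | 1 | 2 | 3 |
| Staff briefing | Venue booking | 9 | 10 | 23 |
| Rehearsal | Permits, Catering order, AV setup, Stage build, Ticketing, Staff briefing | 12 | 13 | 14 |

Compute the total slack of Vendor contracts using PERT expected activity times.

1 days

te_Venue booking = (1 + 4·6 + 23)/6 = 48/6 = 8
te_Vendor contracts = (2 + 4·7 + 12)/6 = 42/6 = 7
te_Permits = (4 + 4·9 + 26)/6 = 66/6 = 11
te_Catering order = (3 + 4·6 + 15)/6 = 42/6 = 7
te_AV setup = (7 + 4·11 + 27)/6 = 78/6 = 13
te_Stage build = (9 + 4·10 + 11)/6 = 60/6 = 10
te_Marketing push = (11 + 4·13 + 15)/6 = 78/6 = 13
te_Ticketing = (1 + 4·2 + 3)/6 = 12/6 = 2
te_Staff briefing = (9 + 4·10 + 23)/6 = 72/6 = 12
te_Rehearsal = (12 + 4·13 + 14)/6 = 78/6 = 13

Forward pass:
ES_Venue booking = 0; EF_Venue booking = 8
ES_Vendor contracts = 0; EF_Vendor contracts = 7
ES_Permits = 0; EF_Permits = 11
ES_Catering order = 0; EF_Catering order = 7
ES_AV setup = 8; EF_AV setup = 8+13 = 21
ES_Stage build = 8; EF_Stage build = 8+10 = 18
ES_Marketing push = max(EF_Venue booking=8, EF_Vendor contracts=7) = 8; EF_Marketing push = 8+13 = 21
ES_Ticketing = 21; EF_Ticketing = 21+2 = 23
ES_Staff briefing = 8; EF_Staff briefing = 8+12 = 20
ES_Rehearsal = max(EF_Permits=11, EF_Catering order=7, EF_AV setup=21, EF_Stage build=18, EF_Ticketing=23, EF_Staff briefing=20) = 23; EF_Rehearsal = 23+13 = 36
Expected project duration μ = 36 days. Critical path: Venue booking → Marketing push → Ticketing → Rehearsal.

Backward pass:
LF_Rehearsal = 36; LS_Rehearsal = 36−13 = 23
LF_Staff briefing = LS_Rehearsal = 23; LS_Staff briefing = 23−12 = 11
LF_Ticketing = LS_Rehearsal = 23; LS_Ticketing = 23−2 = 21
LF_Marketing push = LS_Ticketing = 21; LS_Marketing push = 21−13 = 8
LF_Stage build = LS_Rehearsal = 23; LS_Stage build = 23−10 = 13
LF_AV setup = LS_Rehearsal = 23; LS_AV setup = 23−13 = 10
LF_Catering order = LS_Rehearsal = 23; LS_Catering order = 23−7 = 16
LF_Permits = LS_Rehearsal = 23; LS_Permits = 23−11 = 12
LF_Vendor contracts = LS_Marketing push = 8; LS_Vendor contracts = 8−7 = 1
LF_Venue booking = min(LS_AV setup=10, LS_Stage build=13, LS_Marketing push=8, LS_Staff briefing=11) = 8; LS_Venue booking = 8−8 = 0
Slack_Vendor contracts = LS_Vendor contracts − ES_Vendor contracts = 1 − 0 = 1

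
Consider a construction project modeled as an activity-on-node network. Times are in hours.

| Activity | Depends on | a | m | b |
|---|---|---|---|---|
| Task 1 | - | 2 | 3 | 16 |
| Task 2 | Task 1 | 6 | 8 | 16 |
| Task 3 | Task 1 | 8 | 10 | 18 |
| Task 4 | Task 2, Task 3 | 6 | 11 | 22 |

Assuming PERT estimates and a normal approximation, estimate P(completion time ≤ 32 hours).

te_Task 1 = (2 + 4·3 + 16)/6 = 30/6 = 5; σ²_Task 1 = ((16−2)/6)² = 5.444
te_Task 2 = (6 + 4·8 + 16)/6 = 54/6 = 9; σ²_Task 2 = ((16−6)/6)² = 2.778
te_Task 3 = (8 + 4·10 + 18)/6 = 66/6 = 11; σ²_Task 3 = ((18−8)/6)² = 2.778
te_Task 4 = (6 + 4·11 + 22)/6 = 72/6 = 12; σ²_Task 4 = ((22−6)/6)² = 7.111

Forward pass:
ES_Task 1 = 0; EF_Task 1 = 5
ES_Task 2 = 5; EF_Task 2 = 5+9 = 14
ES_Task 3 = 5; EF_Task 3 = 5+11 = 16
ES_Task 4 = max(EF_Task 2=14, EF_Task 3=16) = 16; EF_Task 4 = 16+12 = 28
Expected project duration μ = 28 hours. Critical path: Task 1 → Task 3 → Task 4.

Variance along critical path = 5.444 + 2.778 + 7.111 = 15.333; σ = √15.333 = 3.916 hours.
Z = (32 − 28) / 3.916 = 1.022
P(T ≤ 32) = Φ(1.022) ≈ 0.846

0.846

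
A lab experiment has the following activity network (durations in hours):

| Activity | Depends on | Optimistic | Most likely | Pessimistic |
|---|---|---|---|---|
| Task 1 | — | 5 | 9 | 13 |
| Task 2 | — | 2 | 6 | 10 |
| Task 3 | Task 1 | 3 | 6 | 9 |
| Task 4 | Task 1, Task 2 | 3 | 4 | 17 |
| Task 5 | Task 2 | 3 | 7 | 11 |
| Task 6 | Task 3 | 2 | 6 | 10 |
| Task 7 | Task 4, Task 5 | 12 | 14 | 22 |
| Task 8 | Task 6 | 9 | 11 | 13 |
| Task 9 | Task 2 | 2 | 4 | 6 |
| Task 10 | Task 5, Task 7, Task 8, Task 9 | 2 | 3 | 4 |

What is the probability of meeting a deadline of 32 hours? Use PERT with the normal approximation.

te_Task 1 = (5 + 4·9 + 13)/6 = 54/6 = 9; σ²_Task 1 = ((13−5)/6)² = 1.778
te_Task 2 = (2 + 4·6 + 10)/6 = 36/6 = 6; σ²_Task 2 = ((10−2)/6)² = 1.778
te_Task 3 = (3 + 4·6 + 9)/6 = 36/6 = 6; σ²_Task 3 = ((9−3)/6)² = 1.000
te_Task 4 = (3 + 4·4 + 17)/6 = 36/6 = 6; σ²_Task 4 = ((17−3)/6)² = 5.444
te_Task 5 = (3 + 4·7 + 11)/6 = 42/6 = 7; σ²_Task 5 = ((11−3)/6)² = 1.778
te_Task 6 = (2 + 4·6 + 10)/6 = 36/6 = 6; σ²_Task 6 = ((10−2)/6)² = 1.778
te_Task 7 = (12 + 4·14 + 22)/6 = 90/6 = 15; σ²_Task 7 = ((22−12)/6)² = 2.778
te_Task 8 = (9 + 4·11 + 13)/6 = 66/6 = 11; σ²_Task 8 = ((13−9)/6)² = 0.444
te_Task 9 = (2 + 4·4 + 6)/6 = 24/6 = 4; σ²_Task 9 = ((6−2)/6)² = 0.444
te_Task 10 = (2 + 4·3 + 4)/6 = 18/6 = 3; σ²_Task 10 = ((4−2)/6)² = 0.111

Forward pass:
ES_Task 1 = 0; EF_Task 1 = 9
ES_Task 2 = 0; EF_Task 2 = 6
ES_Task 3 = 9; EF_Task 3 = 9+6 = 15
ES_Task 4 = max(EF_Task 1=9, EF_Task 2=6) = 9; EF_Task 4 = 9+6 = 15
ES_Task 5 = 6; EF_Task 5 = 6+7 = 13
ES_Task 6 = 15; EF_Task 6 = 15+6 = 21
ES_Task 7 = max(EF_Task 4=15, EF_Task 5=13) = 15; EF_Task 7 = 15+15 = 30
ES_Task 8 = 21; EF_Task 8 = 21+11 = 32
ES_Task 9 = 6; EF_Task 9 = 6+4 = 10
ES_Task 10 = max(EF_Task 5=13, EF_Task 7=30, EF_Task 8=32, EF_Task 9=10) = 32; EF_Task 10 = 32+3 = 35
Expected project duration μ = 35 hours. Critical path: Task 1 → Task 3 → Task 6 → Task 8 → Task 10.

Variance along critical path = 1.778 + 1.000 + 1.778 + 0.444 + 0.111 = 5.111; σ = √5.111 = 2.261 hours.
Z = (32 − 35) / 2.261 = -1.327
P(T ≤ 32) = Φ(-1.327) ≈ 0.092

0.092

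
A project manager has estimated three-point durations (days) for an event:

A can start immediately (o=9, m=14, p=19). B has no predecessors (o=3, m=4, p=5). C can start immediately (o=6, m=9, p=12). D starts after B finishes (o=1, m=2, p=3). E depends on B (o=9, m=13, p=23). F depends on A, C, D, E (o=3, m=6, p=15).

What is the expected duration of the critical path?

25 days

te_A = (9 + 4·14 + 19)/6 = 84/6 = 14
te_B = (3 + 4·4 + 5)/6 = 24/6 = 4
te_C = (6 + 4·9 + 12)/6 = 54/6 = 9
te_D = (1 + 4·2 + 3)/6 = 12/6 = 2
te_E = (9 + 4·13 + 23)/6 = 84/6 = 14
te_F = (3 + 4·6 + 15)/6 = 42/6 = 7

Forward pass:
ES_A = 0; EF_A = 14
ES_B = 0; EF_B = 4
ES_C = 0; EF_C = 9
ES_D = 4; EF_D = 4+2 = 6
ES_E = 4; EF_E = 4+14 = 18
ES_F = max(EF_A=14, EF_C=9, EF_D=6, EF_E=18) = 18; EF_F = 18+7 = 25
Expected project duration μ = 25 days. Critical path: B → E → F.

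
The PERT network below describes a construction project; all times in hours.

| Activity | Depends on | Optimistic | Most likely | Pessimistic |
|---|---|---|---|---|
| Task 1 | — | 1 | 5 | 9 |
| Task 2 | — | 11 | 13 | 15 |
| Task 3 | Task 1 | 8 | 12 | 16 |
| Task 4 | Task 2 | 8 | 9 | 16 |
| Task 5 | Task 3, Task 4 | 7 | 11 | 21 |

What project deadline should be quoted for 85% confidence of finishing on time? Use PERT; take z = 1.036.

te_Task 1 = (1 + 4·5 + 9)/6 = 30/6 = 5; σ²_Task 1 = ((9−1)/6)² = 1.778
te_Task 2 = (11 + 4·13 + 15)/6 = 78/6 = 13; σ²_Task 2 = ((15−11)/6)² = 0.444
te_Task 3 = (8 + 4·12 + 16)/6 = 72/6 = 12; σ²_Task 3 = ((16−8)/6)² = 1.778
te_Task 4 = (8 + 4·9 + 16)/6 = 60/6 = 10; σ²_Task 4 = ((16−8)/6)² = 1.778
te_Task 5 = (7 + 4·11 + 21)/6 = 72/6 = 12; σ²_Task 5 = ((21−7)/6)² = 5.444

Forward pass:
ES_Task 1 = 0; EF_Task 1 = 5
ES_Task 2 = 0; EF_Task 2 = 13
ES_Task 3 = 5; EF_Task 3 = 5+12 = 17
ES_Task 4 = 13; EF_Task 4 = 13+10 = 23
ES_Task 5 = max(EF_Task 3=17, EF_Task 4=23) = 23; EF_Task 5 = 23+12 = 35
Expected project duration μ = 35 hours. Critical path: Task 2 → Task 4 → Task 5.

Variance along critical path = 0.444 + 1.778 + 5.444 = 7.667; σ = 2.769 hours.
D = μ + z·σ = 35 + 1.036·2.769 = 37.9 hours

37.9 hours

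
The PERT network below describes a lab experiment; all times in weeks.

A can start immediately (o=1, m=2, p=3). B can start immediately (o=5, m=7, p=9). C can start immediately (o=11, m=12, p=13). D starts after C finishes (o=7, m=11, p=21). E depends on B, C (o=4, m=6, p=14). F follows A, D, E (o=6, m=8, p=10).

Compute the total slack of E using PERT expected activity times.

te_A = (1 + 4·2 + 3)/6 = 12/6 = 2
te_B = (5 + 4·7 + 9)/6 = 42/6 = 7
te_C = (11 + 4·12 + 13)/6 = 72/6 = 12
te_D = (7 + 4·11 + 21)/6 = 72/6 = 12
te_E = (4 + 4·6 + 14)/6 = 42/6 = 7
te_F = (6 + 4·8 + 10)/6 = 48/6 = 8

Forward pass:
ES_A = 0; EF_A = 2
ES_B = 0; EF_B = 7
ES_C = 0; EF_C = 12
ES_D = 12; EF_D = 12+12 = 24
ES_E = max(EF_B=7, EF_C=12) = 12; EF_E = 12+7 = 19
ES_F = max(EF_A=2, EF_D=24, EF_E=19) = 24; EF_F = 24+8 = 32
Expected project duration μ = 32 weeks. Critical path: C → D → F.

Backward pass:
LF_F = 32; LS_F = 32−8 = 24
LF_E = LS_F = 24; LS_E = 24−7 = 17
LF_D = LS_F = 24; LS_D = 24−12 = 12
LF_C = min(LS_D=12, LS_E=17) = 12; LS_C = 12−12 = 0
LF_B = LS_E = 17; LS_B = 17−7 = 10
LF_A = LS_F = 24; LS_A = 24−2 = 22
Slack_E = LS_E − ES_E = 17 − 12 = 5

5 weeks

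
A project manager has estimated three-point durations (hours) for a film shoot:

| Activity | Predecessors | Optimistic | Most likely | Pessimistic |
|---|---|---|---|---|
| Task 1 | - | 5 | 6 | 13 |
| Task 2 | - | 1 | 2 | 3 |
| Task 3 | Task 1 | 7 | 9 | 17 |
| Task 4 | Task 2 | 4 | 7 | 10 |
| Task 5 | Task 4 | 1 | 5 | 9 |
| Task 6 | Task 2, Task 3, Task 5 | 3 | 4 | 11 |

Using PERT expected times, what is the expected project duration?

22 hours

te_Task 1 = (5 + 4·6 + 13)/6 = 42/6 = 7
te_Task 2 = (1 + 4·2 + 3)/6 = 12/6 = 2
te_Task 3 = (7 + 4·9 + 17)/6 = 60/6 = 10
te_Task 4 = (4 + 4·7 + 10)/6 = 42/6 = 7
te_Task 5 = (1 + 4·5 + 9)/6 = 30/6 = 5
te_Task 6 = (3 + 4·4 + 11)/6 = 30/6 = 5

Forward pass:
ES_Task 1 = 0; EF_Task 1 = 7
ES_Task 2 = 0; EF_Task 2 = 2
ES_Task 3 = 7; EF_Task 3 = 7+10 = 17
ES_Task 4 = 2; EF_Task 4 = 2+7 = 9
ES_Task 5 = 9; EF_Task 5 = 9+5 = 14
ES_Task 6 = max(EF_Task 2=2, EF_Task 3=17, EF_Task 5=14) = 17; EF_Task 6 = 17+5 = 22
Expected project duration μ = 22 hours. Critical path: Task 1 → Task 3 → Task 6.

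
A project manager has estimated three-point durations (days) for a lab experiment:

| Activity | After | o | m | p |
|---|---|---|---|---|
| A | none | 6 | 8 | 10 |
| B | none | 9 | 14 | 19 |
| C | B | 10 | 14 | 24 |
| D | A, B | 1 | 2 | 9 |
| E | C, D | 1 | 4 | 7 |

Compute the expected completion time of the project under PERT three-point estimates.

te_A = (6 + 4·8 + 10)/6 = 48/6 = 8
te_B = (9 + 4·14 + 19)/6 = 84/6 = 14
te_C = (10 + 4·14 + 24)/6 = 90/6 = 15
te_D = (1 + 4·2 + 9)/6 = 18/6 = 3
te_E = (1 + 4·4 + 7)/6 = 24/6 = 4

Forward pass:
ES_A = 0; EF_A = 8
ES_B = 0; EF_B = 14
ES_C = 14; EF_C = 14+15 = 29
ES_D = max(EF_A=8, EF_B=14) = 14; EF_D = 14+3 = 17
ES_E = max(EF_C=29, EF_D=17) = 29; EF_E = 29+4 = 33
Expected project duration μ = 33 days. Critical path: B → C → E.

33 days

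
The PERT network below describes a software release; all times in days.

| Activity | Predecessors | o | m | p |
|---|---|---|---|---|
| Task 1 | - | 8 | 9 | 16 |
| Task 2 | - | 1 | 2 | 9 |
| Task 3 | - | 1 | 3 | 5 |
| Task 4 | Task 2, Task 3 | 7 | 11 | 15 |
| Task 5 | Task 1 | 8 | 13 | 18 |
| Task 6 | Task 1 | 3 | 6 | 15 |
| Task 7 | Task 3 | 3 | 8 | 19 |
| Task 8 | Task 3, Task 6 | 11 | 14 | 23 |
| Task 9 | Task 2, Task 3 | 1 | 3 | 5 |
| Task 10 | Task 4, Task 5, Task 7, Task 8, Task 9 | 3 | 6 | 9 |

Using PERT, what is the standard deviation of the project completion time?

te_Task 1 = (8 + 4·9 + 16)/6 = 60/6 = 10; σ²_Task 1 = ((16−8)/6)² = 1.778
te_Task 2 = (1 + 4·2 + 9)/6 = 18/6 = 3; σ²_Task 2 = ((9−1)/6)² = 1.778
te_Task 3 = (1 + 4·3 + 5)/6 = 18/6 = 3; σ²_Task 3 = ((5−1)/6)² = 0.444
te_Task 4 = (7 + 4·11 + 15)/6 = 66/6 = 11; σ²_Task 4 = ((15−7)/6)² = 1.778
te_Task 5 = (8 + 4·13 + 18)/6 = 78/6 = 13; σ²_Task 5 = ((18−8)/6)² = 2.778
te_Task 6 = (3 + 4·6 + 15)/6 = 42/6 = 7; σ²_Task 6 = ((15−3)/6)² = 4.000
te_Task 7 = (3 + 4·8 + 19)/6 = 54/6 = 9; σ²_Task 7 = ((19−3)/6)² = 7.111
te_Task 8 = (11 + 4·14 + 23)/6 = 90/6 = 15; σ²_Task 8 = ((23−11)/6)² = 4.000
te_Task 9 = (1 + 4·3 + 5)/6 = 18/6 = 3; σ²_Task 9 = ((5−1)/6)² = 0.444
te_Task 10 = (3 + 4·6 + 9)/6 = 36/6 = 6; σ²_Task 10 = ((9−3)/6)² = 1.000

Forward pass:
ES_Task 1 = 0; EF_Task 1 = 10
ES_Task 2 = 0; EF_Task 2 = 3
ES_Task 3 = 0; EF_Task 3 = 3
ES_Task 4 = max(EF_Task 2=3, EF_Task 3=3) = 3; EF_Task 4 = 3+11 = 14
ES_Task 5 = 10; EF_Task 5 = 10+13 = 23
ES_Task 6 = 10; EF_Task 6 = 10+7 = 17
ES_Task 7 = 3; EF_Task 7 = 3+9 = 12
ES_Task 8 = max(EF_Task 3=3, EF_Task 6=17) = 17; EF_Task 8 = 17+15 = 32
ES_Task 9 = max(EF_Task 2=3, EF_Task 3=3) = 3; EF_Task 9 = 3+3 = 6
ES_Task 10 = max(EF_Task 4=14, EF_Task 5=23, EF_Task 7=12, EF_Task 8=32, EF_Task 9=6) = 32; EF_Task 10 = 32+6 = 38
Expected project duration μ = 38 days. Critical path: Task 1 → Task 6 → Task 8 → Task 10.

Variance along critical path = 1.778 + 4.000 + 4.000 + 1.000 = 10.778
σ = √10.778 = 3.283 days

3.28 days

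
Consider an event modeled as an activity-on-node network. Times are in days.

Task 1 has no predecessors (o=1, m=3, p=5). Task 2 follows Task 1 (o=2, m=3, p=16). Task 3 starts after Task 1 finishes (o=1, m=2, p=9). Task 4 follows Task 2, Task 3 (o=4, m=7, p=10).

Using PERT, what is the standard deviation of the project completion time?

2.62 days

te_Task 1 = (1 + 4·3 + 5)/6 = 18/6 = 3; σ²_Task 1 = ((5−1)/6)² = 0.444
te_Task 2 = (2 + 4·3 + 16)/6 = 30/6 = 5; σ²_Task 2 = ((16−2)/6)² = 5.444
te_Task 3 = (1 + 4·2 + 9)/6 = 18/6 = 3; σ²_Task 3 = ((9−1)/6)² = 1.778
te_Task 4 = (4 + 4·7 + 10)/6 = 42/6 = 7; σ²_Task 4 = ((10−4)/6)² = 1.000

Forward pass:
ES_Task 1 = 0; EF_Task 1 = 3
ES_Task 2 = 3; EF_Task 2 = 3+5 = 8
ES_Task 3 = 3; EF_Task 3 = 3+3 = 6
ES_Task 4 = max(EF_Task 2=8, EF_Task 3=6) = 8; EF_Task 4 = 8+7 = 15
Expected project duration μ = 15 days. Critical path: Task 1 → Task 2 → Task 4.

Variance along critical path = 0.444 + 5.444 + 1.000 = 6.889
σ = √6.889 = 2.625 days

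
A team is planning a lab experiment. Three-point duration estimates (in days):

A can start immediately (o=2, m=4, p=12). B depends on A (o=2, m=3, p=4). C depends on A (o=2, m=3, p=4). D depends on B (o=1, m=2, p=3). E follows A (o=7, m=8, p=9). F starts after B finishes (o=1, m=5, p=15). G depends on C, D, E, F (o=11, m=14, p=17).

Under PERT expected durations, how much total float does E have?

te_A = (2 + 4·4 + 12)/6 = 30/6 = 5
te_B = (2 + 4·3 + 4)/6 = 18/6 = 3
te_C = (2 + 4·3 + 4)/6 = 18/6 = 3
te_D = (1 + 4·2 + 3)/6 = 12/6 = 2
te_E = (7 + 4·8 + 9)/6 = 48/6 = 8
te_F = (1 + 4·5 + 15)/6 = 36/6 = 6
te_G = (11 + 4·14 + 17)/6 = 84/6 = 14

Forward pass:
ES_A = 0; EF_A = 5
ES_B = 5; EF_B = 5+3 = 8
ES_C = 5; EF_C = 5+3 = 8
ES_D = 8; EF_D = 8+2 = 10
ES_E = 5; EF_E = 5+8 = 13
ES_F = 8; EF_F = 8+6 = 14
ES_G = max(EF_C=8, EF_D=10, EF_E=13, EF_F=14) = 14; EF_G = 14+14 = 28
Expected project duration μ = 28 days. Critical path: A → B → F → G.

Backward pass:
LF_G = 28; LS_G = 28−14 = 14
LF_F = LS_G = 14; LS_F = 14−6 = 8
LF_E = LS_G = 14; LS_E = 14−8 = 6
LF_D = LS_G = 14; LS_D = 14−2 = 12
LF_C = LS_G = 14; LS_C = 14−3 = 11
LF_B = min(LS_D=12, LS_F=8) = 8; LS_B = 8−3 = 5
LF_A = min(LS_B=5, LS_C=11, LS_E=6) = 5; LS_A = 5−5 = 0
Slack_E = LS_E − ES_E = 6 − 5 = 1

1 days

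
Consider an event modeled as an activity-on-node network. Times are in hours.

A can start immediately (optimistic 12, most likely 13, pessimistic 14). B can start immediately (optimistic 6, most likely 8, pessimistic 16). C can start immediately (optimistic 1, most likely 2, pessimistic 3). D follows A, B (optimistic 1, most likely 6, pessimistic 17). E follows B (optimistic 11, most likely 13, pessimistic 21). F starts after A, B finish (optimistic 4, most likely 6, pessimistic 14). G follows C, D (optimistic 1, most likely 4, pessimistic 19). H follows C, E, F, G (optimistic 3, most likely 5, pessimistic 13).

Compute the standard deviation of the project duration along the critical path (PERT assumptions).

4.36 hours

te_A = (12 + 4·13 + 14)/6 = 78/6 = 13; σ²_A = ((14−12)/6)² = 0.111
te_B = (6 + 4·8 + 16)/6 = 54/6 = 9; σ²_B = ((16−6)/6)² = 2.778
te_C = (1 + 4·2 + 3)/6 = 12/6 = 2; σ²_C = ((3−1)/6)² = 0.111
te_D = (1 + 4·6 + 17)/6 = 42/6 = 7; σ²_D = ((17−1)/6)² = 7.111
te_E = (11 + 4·13 + 21)/6 = 84/6 = 14; σ²_E = ((21−11)/6)² = 2.778
te_F = (4 + 4·6 + 14)/6 = 42/6 = 7; σ²_F = ((14−4)/6)² = 2.778
te_G = (1 + 4·4 + 19)/6 = 36/6 = 6; σ²_G = ((19−1)/6)² = 9.000
te_H = (3 + 4·5 + 13)/6 = 36/6 = 6; σ²_H = ((13−3)/6)² = 2.778

Forward pass:
ES_A = 0; EF_A = 13
ES_B = 0; EF_B = 9
ES_C = 0; EF_C = 2
ES_D = max(EF_A=13, EF_B=9) = 13; EF_D = 13+7 = 20
ES_E = 9; EF_E = 9+14 = 23
ES_F = max(EF_A=13, EF_B=9) = 13; EF_F = 13+7 = 20
ES_G = max(EF_C=2, EF_D=20) = 20; EF_G = 20+6 = 26
ES_H = max(EF_C=2, EF_E=23, EF_F=20, EF_G=26) = 26; EF_H = 26+6 = 32
Expected project duration μ = 32 hours. Critical path: A → D → G → H.

Variance along critical path = 0.111 + 7.111 + 9.000 + 2.778 = 19.000
σ = √19.000 = 4.359 hours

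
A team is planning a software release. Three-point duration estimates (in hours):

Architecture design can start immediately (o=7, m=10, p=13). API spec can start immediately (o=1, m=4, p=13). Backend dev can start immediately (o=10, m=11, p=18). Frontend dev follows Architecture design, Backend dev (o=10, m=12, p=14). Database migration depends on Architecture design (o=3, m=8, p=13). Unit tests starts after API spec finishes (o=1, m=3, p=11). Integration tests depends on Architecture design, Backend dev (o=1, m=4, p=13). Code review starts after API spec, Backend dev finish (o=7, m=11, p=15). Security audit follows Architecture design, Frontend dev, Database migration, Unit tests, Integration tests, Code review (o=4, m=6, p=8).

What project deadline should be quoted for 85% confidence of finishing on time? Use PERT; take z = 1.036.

te_Architecture design = (7 + 4·10 + 13)/6 = 60/6 = 10; σ²_Architecture design = ((13−7)/6)² = 1.000
te_API spec = (1 + 4·4 + 13)/6 = 30/6 = 5; σ²_API spec = ((13−1)/6)² = 4.000
te_Backend dev = (10 + 4·11 + 18)/6 = 72/6 = 12; σ²_Backend dev = ((18−10)/6)² = 1.778
te_Frontend dev = (10 + 4·12 + 14)/6 = 72/6 = 12; σ²_Frontend dev = ((14−10)/6)² = 0.444
te_Database migration = (3 + 4·8 + 13)/6 = 48/6 = 8; σ²_Database migration = ((13−3)/6)² = 2.778
te_Unit tests = (1 + 4·3 + 11)/6 = 24/6 = 4; σ²_Unit tests = ((11−1)/6)² = 2.778
te_Integration tests = (1 + 4·4 + 13)/6 = 30/6 = 5; σ²_Integration tests = ((13−1)/6)² = 4.000
te_Code review = (7 + 4·11 + 15)/6 = 66/6 = 11; σ²_Code review = ((15−7)/6)² = 1.778
te_Security audit = (4 + 4·6 + 8)/6 = 36/6 = 6; σ²_Security audit = ((8−4)/6)² = 0.444

Forward pass:
ES_Architecture design = 0; EF_Architecture design = 10
ES_API spec = 0; EF_API spec = 5
ES_Backend dev = 0; EF_Backend dev = 12
ES_Frontend dev = max(EF_Architecture design=10, EF_Backend dev=12) = 12; EF_Frontend dev = 12+12 = 24
ES_Database migration = 10; EF_Database migration = 10+8 = 18
ES_Unit tests = 5; EF_Unit tests = 5+4 = 9
ES_Integration tests = max(EF_Architecture design=10, EF_Backend dev=12) = 12; EF_Integration tests = 12+5 = 17
ES_Code review = max(EF_API spec=5, EF_Backend dev=12) = 12; EF_Code review = 12+11 = 23
ES_Security audit = max(EF_Architecture design=10, EF_Frontend dev=24, EF_Database migration=18, EF_Unit tests=9, EF_Integration tests=17, EF_Code review=23) = 24; EF_Security audit = 24+6 = 30
Expected project duration μ = 30 hours. Critical path: Backend dev → Frontend dev → Security audit.

Variance along critical path = 1.778 + 0.444 + 0.444 = 2.667; σ = 1.633 hours.
D = μ + z·σ = 30 + 1.036·1.633 = 31.7 hours

31.7 hours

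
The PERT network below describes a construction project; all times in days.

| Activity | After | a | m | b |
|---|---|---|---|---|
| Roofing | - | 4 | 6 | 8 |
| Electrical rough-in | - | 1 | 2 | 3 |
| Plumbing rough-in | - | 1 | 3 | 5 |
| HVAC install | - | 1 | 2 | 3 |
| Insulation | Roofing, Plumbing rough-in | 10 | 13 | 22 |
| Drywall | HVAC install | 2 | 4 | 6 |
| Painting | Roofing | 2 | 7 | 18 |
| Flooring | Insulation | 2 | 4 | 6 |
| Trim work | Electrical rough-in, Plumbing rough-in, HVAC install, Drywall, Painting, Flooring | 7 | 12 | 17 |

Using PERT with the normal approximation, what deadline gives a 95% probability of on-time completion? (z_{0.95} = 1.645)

40.6 days

te_Roofing = (4 + 4·6 + 8)/6 = 36/6 = 6; σ²_Roofing = ((8−4)/6)² = 0.444
te_Electrical rough-in = (1 + 4·2 + 3)/6 = 12/6 = 2; σ²_Electrical rough-in = ((3−1)/6)² = 0.111
te_Plumbing rough-in = (1 + 4·3 + 5)/6 = 18/6 = 3; σ²_Plumbing rough-in = ((5−1)/6)² = 0.444
te_HVAC install = (1 + 4·2 + 3)/6 = 12/6 = 2; σ²_HVAC install = ((3−1)/6)² = 0.111
te_Insulation = (10 + 4·13 + 22)/6 = 84/6 = 14; σ²_Insulation = ((22−10)/6)² = 4.000
te_Drywall = (2 + 4·4 + 6)/6 = 24/6 = 4; σ²_Drywall = ((6−2)/6)² = 0.444
te_Painting = (2 + 4·7 + 18)/6 = 48/6 = 8; σ²_Painting = ((18−2)/6)² = 7.111
te_Flooring = (2 + 4·4 + 6)/6 = 24/6 = 4; σ²_Flooring = ((6−2)/6)² = 0.444
te_Trim work = (7 + 4·12 + 17)/6 = 72/6 = 12; σ²_Trim work = ((17−7)/6)² = 2.778

Forward pass:
ES_Roofing = 0; EF_Roofing = 6
ES_Electrical rough-in = 0; EF_Electrical rough-in = 2
ES_Plumbing rough-in = 0; EF_Plumbing rough-in = 3
ES_HVAC install = 0; EF_HVAC install = 2
ES_Insulation = max(EF_Roofing=6, EF_Plumbing rough-in=3) = 6; EF_Insulation = 6+14 = 20
ES_Drywall = 2; EF_Drywall = 2+4 = 6
ES_Painting = 6; EF_Painting = 6+8 = 14
ES_Flooring = 20; EF_Flooring = 20+4 = 24
ES_Trim work = max(EF_Electrical rough-in=2, EF_Plumbing rough-in=3, EF_HVAC install=2, EF_Drywall=6, EF_Painting=14, EF_Flooring=24) = 24; EF_Trim work = 24+12 = 36
Expected project duration μ = 36 days. Critical path: Roofing → Insulation → Flooring → Trim work.

Variance along critical path = 0.444 + 4.000 + 0.444 + 2.778 = 7.667; σ = 2.769 days.
D = μ + z·σ = 36 + 1.645·2.769 = 40.6 days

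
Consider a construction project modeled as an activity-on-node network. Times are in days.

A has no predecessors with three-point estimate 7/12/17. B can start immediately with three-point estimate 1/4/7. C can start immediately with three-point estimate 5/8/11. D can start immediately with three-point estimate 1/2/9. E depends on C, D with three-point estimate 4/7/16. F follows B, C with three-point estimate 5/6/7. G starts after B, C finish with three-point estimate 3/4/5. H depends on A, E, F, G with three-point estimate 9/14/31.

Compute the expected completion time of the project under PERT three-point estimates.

te_A = (7 + 4·12 + 17)/6 = 72/6 = 12
te_B = (1 + 4·4 + 7)/6 = 24/6 = 4
te_C = (5 + 4·8 + 11)/6 = 48/6 = 8
te_D = (1 + 4·2 + 9)/6 = 18/6 = 3
te_E = (4 + 4·7 + 16)/6 = 48/6 = 8
te_F = (5 + 4·6 + 7)/6 = 36/6 = 6
te_G = (3 + 4·4 + 5)/6 = 24/6 = 4
te_H = (9 + 4·14 + 31)/6 = 96/6 = 16

Forward pass:
ES_A = 0; EF_A = 12
ES_B = 0; EF_B = 4
ES_C = 0; EF_C = 8
ES_D = 0; EF_D = 3
ES_E = max(EF_C=8, EF_D=3) = 8; EF_E = 8+8 = 16
ES_F = max(EF_B=4, EF_C=8) = 8; EF_F = 8+6 = 14
ES_G = max(EF_B=4, EF_C=8) = 8; EF_G = 8+4 = 12
ES_H = max(EF_A=12, EF_E=16, EF_F=14, EF_G=12) = 16; EF_H = 16+16 = 32
Expected project duration μ = 32 days. Critical path: C → E → H.

32 days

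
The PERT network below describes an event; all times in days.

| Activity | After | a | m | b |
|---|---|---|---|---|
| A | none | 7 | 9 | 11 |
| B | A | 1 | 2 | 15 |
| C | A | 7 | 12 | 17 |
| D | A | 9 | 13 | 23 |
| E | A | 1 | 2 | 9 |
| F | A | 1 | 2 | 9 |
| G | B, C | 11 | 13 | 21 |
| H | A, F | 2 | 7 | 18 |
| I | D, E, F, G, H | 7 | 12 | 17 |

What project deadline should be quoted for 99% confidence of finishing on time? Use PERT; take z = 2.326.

53.9 days

te_A = (7 + 4·9 + 11)/6 = 54/6 = 9; σ²_A = ((11−7)/6)² = 0.444
te_B = (1 + 4·2 + 15)/6 = 24/6 = 4; σ²_B = ((15−1)/6)² = 5.444
te_C = (7 + 4·12 + 17)/6 = 72/6 = 12; σ²_C = ((17−7)/6)² = 2.778
te_D = (9 + 4·13 + 23)/6 = 84/6 = 14; σ²_D = ((23−9)/6)² = 5.444
te_E = (1 + 4·2 + 9)/6 = 18/6 = 3; σ²_E = ((9−1)/6)² = 1.778
te_F = (1 + 4·2 + 9)/6 = 18/6 = 3; σ²_F = ((9−1)/6)² = 1.778
te_G = (11 + 4·13 + 21)/6 = 84/6 = 14; σ²_G = ((21−11)/6)² = 2.778
te_H = (2 + 4·7 + 18)/6 = 48/6 = 8; σ²_H = ((18−2)/6)² = 7.111
te_I = (7 + 4·12 + 17)/6 = 72/6 = 12; σ²_I = ((17−7)/6)² = 2.778

Forward pass:
ES_A = 0; EF_A = 9
ES_B = 9; EF_B = 9+4 = 13
ES_C = 9; EF_C = 9+12 = 21
ES_D = 9; EF_D = 9+14 = 23
ES_E = 9; EF_E = 9+3 = 12
ES_F = 9; EF_F = 9+3 = 12
ES_G = max(EF_B=13, EF_C=21) = 21; EF_G = 21+14 = 35
ES_H = max(EF_A=9, EF_F=12) = 12; EF_H = 12+8 = 20
ES_I = max(EF_D=23, EF_E=12, EF_F=12, EF_G=35, EF_H=20) = 35; EF_I = 35+12 = 47
Expected project duration μ = 47 days. Critical path: A → C → G → I.

Variance along critical path = 0.444 + 2.778 + 2.778 + 2.778 = 8.778; σ = 2.963 days.
D = μ + z·σ = 47 + 2.326·2.963 = 53.9 days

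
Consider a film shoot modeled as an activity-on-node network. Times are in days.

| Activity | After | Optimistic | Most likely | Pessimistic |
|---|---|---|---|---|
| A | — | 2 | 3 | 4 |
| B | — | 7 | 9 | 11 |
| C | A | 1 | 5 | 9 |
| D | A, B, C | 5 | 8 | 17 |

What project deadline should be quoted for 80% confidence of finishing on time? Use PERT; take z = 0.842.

19.8 days

te_A = (2 + 4·3 + 4)/6 = 18/6 = 3; σ²_A = ((4−2)/6)² = 0.111
te_B = (7 + 4·9 + 11)/6 = 54/6 = 9; σ²_B = ((11−7)/6)² = 0.444
te_C = (1 + 4·5 + 9)/6 = 30/6 = 5; σ²_C = ((9−1)/6)² = 1.778
te_D = (5 + 4·8 + 17)/6 = 54/6 = 9; σ²_D = ((17−5)/6)² = 4.000

Forward pass:
ES_A = 0; EF_A = 3
ES_B = 0; EF_B = 9
ES_C = 3; EF_C = 3+5 = 8
ES_D = max(EF_A=3, EF_B=9, EF_C=8) = 9; EF_D = 9+9 = 18
Expected project duration μ = 18 days. Critical path: B → D.

Variance along critical path = 0.444 + 4.000 = 4.444; σ = 2.108 days.
D = μ + z·σ = 18 + 0.842·2.108 = 19.8 days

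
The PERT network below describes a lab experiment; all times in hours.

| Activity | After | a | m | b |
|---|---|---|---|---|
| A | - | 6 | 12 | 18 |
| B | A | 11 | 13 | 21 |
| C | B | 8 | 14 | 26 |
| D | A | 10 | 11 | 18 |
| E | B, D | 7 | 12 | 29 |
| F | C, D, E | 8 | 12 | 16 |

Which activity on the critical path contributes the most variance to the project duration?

te_A = (6 + 4·12 + 18)/6 = 72/6 = 12; σ²_A = ((18−6)/6)² = 4.000
te_B = (11 + 4·13 + 21)/6 = 84/6 = 14; σ²_B = ((21−11)/6)² = 2.778
te_C = (8 + 4·14 + 26)/6 = 90/6 = 15; σ²_C = ((26−8)/6)² = 9.000
te_D = (10 + 4·11 + 18)/6 = 72/6 = 12; σ²_D = ((18−10)/6)² = 1.778
te_E = (7 + 4·12 + 29)/6 = 84/6 = 14; σ²_E = ((29−7)/6)² = 13.444
te_F = (8 + 4·12 + 16)/6 = 72/6 = 12; σ²_F = ((16−8)/6)² = 1.778

Forward pass:
ES_A = 0; EF_A = 12
ES_B = 12; EF_B = 12+14 = 26
ES_C = 26; EF_C = 26+15 = 41
ES_D = 12; EF_D = 12+12 = 24
ES_E = max(EF_B=26, EF_D=24) = 26; EF_E = 26+14 = 40
ES_F = max(EF_C=41, EF_D=24, EF_E=40) = 41; EF_F = 41+12 = 53
Expected project duration μ = 53 hours. Critical path: A → B → C → F.

Variances on critical path: σ²_A=4.000, σ²_B=2.778, σ²_C=9.000, σ²_F=1.778.
Largest is σ²_C = 9.000.

C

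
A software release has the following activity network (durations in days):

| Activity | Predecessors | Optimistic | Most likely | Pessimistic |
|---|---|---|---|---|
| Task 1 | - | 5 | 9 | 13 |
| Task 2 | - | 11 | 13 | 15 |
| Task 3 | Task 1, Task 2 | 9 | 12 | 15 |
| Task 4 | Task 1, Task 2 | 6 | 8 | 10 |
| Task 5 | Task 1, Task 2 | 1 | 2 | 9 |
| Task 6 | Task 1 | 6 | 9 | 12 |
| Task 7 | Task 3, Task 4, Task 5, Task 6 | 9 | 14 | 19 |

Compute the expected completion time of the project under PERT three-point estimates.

te_Task 1 = (5 + 4·9 + 13)/6 = 54/6 = 9
te_Task 2 = (11 + 4·13 + 15)/6 = 78/6 = 13
te_Task 3 = (9 + 4·12 + 15)/6 = 72/6 = 12
te_Task 4 = (6 + 4·8 + 10)/6 = 48/6 = 8
te_Task 5 = (1 + 4·2 + 9)/6 = 18/6 = 3
te_Task 6 = (6 + 4·9 + 12)/6 = 54/6 = 9
te_Task 7 = (9 + 4·14 + 19)/6 = 84/6 = 14

Forward pass:
ES_Task 1 = 0; EF_Task 1 = 9
ES_Task 2 = 0; EF_Task 2 = 13
ES_Task 3 = max(EF_Task 1=9, EF_Task 2=13) = 13; EF_Task 3 = 13+12 = 25
ES_Task 4 = max(EF_Task 1=9, EF_Task 2=13) = 13; EF_Task 4 = 13+8 = 21
ES_Task 5 = max(EF_Task 1=9, EF_Task 2=13) = 13; EF_Task 5 = 13+3 = 16
ES_Task 6 = 9; EF_Task 6 = 9+9 = 18
ES_Task 7 = max(EF_Task 3=25, EF_Task 4=21, EF_Task 5=16, EF_Task 6=18) = 25; EF_Task 7 = 25+14 = 39
Expected project duration μ = 39 days. Critical path: Task 2 → Task 3 → Task 7.

39 days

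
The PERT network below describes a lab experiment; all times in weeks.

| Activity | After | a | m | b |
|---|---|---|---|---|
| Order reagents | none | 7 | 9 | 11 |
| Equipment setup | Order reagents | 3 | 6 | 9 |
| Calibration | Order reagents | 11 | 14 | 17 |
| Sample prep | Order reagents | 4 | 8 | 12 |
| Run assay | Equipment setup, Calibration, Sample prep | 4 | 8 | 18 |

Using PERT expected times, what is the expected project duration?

te_Order reagents = (7 + 4·9 + 11)/6 = 54/6 = 9
te_Equipment setup = (3 + 4·6 + 9)/6 = 36/6 = 6
te_Calibration = (11 + 4·14 + 17)/6 = 84/6 = 14
te_Sample prep = (4 + 4·8 + 12)/6 = 48/6 = 8
te_Run assay = (4 + 4·8 + 18)/6 = 54/6 = 9

Forward pass:
ES_Order reagents = 0; EF_Order reagents = 9
ES_Equipment setup = 9; EF_Equipment setup = 9+6 = 15
ES_Calibration = 9; EF_Calibration = 9+14 = 23
ES_Sample prep = 9; EF_Sample prep = 9+8 = 17
ES_Run assay = max(EF_Equipment setup=15, EF_Calibration=23, EF_Sample prep=17) = 23; EF_Run assay = 23+9 = 32
Expected project duration μ = 32 weeks. Critical path: Order reagents → Calibration → Run assay.

32 weeks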